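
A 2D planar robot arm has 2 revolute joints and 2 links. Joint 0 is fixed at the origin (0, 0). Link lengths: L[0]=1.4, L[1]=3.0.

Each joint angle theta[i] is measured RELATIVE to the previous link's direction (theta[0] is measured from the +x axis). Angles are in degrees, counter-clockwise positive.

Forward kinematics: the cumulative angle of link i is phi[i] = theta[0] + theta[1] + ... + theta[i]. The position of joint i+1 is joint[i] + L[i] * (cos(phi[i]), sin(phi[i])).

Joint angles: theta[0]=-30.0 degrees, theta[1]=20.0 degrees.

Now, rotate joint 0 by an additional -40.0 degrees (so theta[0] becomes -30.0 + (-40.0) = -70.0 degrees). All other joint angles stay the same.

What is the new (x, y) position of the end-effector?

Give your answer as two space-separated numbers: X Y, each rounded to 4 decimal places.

joint[0] = (0.0000, 0.0000)  (base)
link 0: phi[0] = -70 = -70 deg
  cos(-70 deg) = 0.3420, sin(-70 deg) = -0.9397
  joint[1] = (0.0000, 0.0000) + 1.4 * (0.3420, -0.9397) = (0.0000 + 0.4788, 0.0000 + -1.3156) = (0.4788, -1.3156)
link 1: phi[1] = -70 + 20 = -50 deg
  cos(-50 deg) = 0.6428, sin(-50 deg) = -0.7660
  joint[2] = (0.4788, -1.3156) + 3 * (0.6428, -0.7660) = (0.4788 + 1.9284, -1.3156 + -2.2981) = (2.4072, -3.6137)
End effector: (2.4072, -3.6137)

Answer: 2.4072 -3.6137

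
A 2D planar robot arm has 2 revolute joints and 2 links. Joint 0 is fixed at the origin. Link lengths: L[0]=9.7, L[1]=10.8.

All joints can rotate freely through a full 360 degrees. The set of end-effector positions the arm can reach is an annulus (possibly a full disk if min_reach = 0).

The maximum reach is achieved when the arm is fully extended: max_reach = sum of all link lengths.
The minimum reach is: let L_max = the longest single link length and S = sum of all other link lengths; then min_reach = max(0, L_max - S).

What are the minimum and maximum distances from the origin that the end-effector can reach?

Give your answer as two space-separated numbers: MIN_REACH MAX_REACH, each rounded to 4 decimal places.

Link lengths: [9.7, 10.8]
max_reach = 9.7 + 10.8 = 20.5
L_max = max([9.7, 10.8]) = 10.8
S (sum of others) = 20.5 - 10.8 = 9.7
min_reach = max(0, 10.8 - 9.7) = max(0, 1.1) = 1.1

Answer: 1.1000 20.5000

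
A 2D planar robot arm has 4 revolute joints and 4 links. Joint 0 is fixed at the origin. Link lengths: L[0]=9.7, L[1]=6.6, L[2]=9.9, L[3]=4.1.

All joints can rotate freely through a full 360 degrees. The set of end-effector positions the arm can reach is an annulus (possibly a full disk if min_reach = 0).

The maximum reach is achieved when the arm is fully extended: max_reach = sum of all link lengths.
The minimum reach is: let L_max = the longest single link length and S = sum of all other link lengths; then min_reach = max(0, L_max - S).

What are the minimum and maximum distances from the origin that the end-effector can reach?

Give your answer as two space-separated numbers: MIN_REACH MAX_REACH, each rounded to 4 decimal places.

Answer: 0.0000 30.3000

Derivation:
Link lengths: [9.7, 6.6, 9.9, 4.1]
max_reach = 9.7 + 6.6 + 9.9 + 4.1 = 30.3
L_max = max([9.7, 6.6, 9.9, 4.1]) = 9.9
S (sum of others) = 30.3 - 9.9 = 20.4
min_reach = max(0, 9.9 - 20.4) = max(0, -10.5) = 0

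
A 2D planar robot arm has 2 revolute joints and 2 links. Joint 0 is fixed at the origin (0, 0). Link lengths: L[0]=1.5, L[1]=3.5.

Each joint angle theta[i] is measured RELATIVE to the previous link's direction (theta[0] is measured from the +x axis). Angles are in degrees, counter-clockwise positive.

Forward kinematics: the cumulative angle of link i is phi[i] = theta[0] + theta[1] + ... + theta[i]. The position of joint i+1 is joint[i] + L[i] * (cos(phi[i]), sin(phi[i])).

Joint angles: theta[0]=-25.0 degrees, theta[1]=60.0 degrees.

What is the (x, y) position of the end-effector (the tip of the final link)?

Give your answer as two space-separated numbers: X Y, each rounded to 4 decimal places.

joint[0] = (0.0000, 0.0000)  (base)
link 0: phi[0] = -25 = -25 deg
  cos(-25 deg) = 0.9063, sin(-25 deg) = -0.4226
  joint[1] = (0.0000, 0.0000) + 1.5 * (0.9063, -0.4226) = (0.0000 + 1.3595, 0.0000 + -0.6339) = (1.3595, -0.6339)
link 1: phi[1] = -25 + 60 = 35 deg
  cos(35 deg) = 0.8192, sin(35 deg) = 0.5736
  joint[2] = (1.3595, -0.6339) + 3.5 * (0.8192, 0.5736) = (1.3595 + 2.8670, -0.6339 + 2.0075) = (4.2265, 1.3736)
End effector: (4.2265, 1.3736)

Answer: 4.2265 1.3736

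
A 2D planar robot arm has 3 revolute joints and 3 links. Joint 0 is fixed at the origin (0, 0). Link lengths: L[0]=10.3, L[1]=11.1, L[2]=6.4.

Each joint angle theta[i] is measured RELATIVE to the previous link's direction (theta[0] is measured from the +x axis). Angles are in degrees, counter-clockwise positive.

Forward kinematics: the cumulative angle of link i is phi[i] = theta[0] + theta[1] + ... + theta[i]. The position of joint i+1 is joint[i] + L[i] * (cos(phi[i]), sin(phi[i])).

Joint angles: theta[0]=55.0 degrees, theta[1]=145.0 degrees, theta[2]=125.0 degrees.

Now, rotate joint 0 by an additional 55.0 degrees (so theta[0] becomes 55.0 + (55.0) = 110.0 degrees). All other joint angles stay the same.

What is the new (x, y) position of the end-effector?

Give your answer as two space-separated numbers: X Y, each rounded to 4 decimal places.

Answer: -0.3817 1.1460

Derivation:
joint[0] = (0.0000, 0.0000)  (base)
link 0: phi[0] = 110 = 110 deg
  cos(110 deg) = -0.3420, sin(110 deg) = 0.9397
  joint[1] = (0.0000, 0.0000) + 10.3 * (-0.3420, 0.9397) = (0.0000 + -3.5228, 0.0000 + 9.6788) = (-3.5228, 9.6788)
link 1: phi[1] = 110 + 145 = 255 deg
  cos(255 deg) = -0.2588, sin(255 deg) = -0.9659
  joint[2] = (-3.5228, 9.6788) + 11.1 * (-0.2588, -0.9659) = (-3.5228 + -2.8729, 9.6788 + -10.7218) = (-6.3957, -1.0429)
link 2: phi[2] = 110 + 145 + 125 = 380 deg
  cos(380 deg) = 0.9397, sin(380 deg) = 0.3420
  joint[3] = (-6.3957, -1.0429) + 6.4 * (0.9397, 0.3420) = (-6.3957 + 6.0140, -1.0429 + 2.1889) = (-0.3817, 1.1460)
End effector: (-0.3817, 1.1460)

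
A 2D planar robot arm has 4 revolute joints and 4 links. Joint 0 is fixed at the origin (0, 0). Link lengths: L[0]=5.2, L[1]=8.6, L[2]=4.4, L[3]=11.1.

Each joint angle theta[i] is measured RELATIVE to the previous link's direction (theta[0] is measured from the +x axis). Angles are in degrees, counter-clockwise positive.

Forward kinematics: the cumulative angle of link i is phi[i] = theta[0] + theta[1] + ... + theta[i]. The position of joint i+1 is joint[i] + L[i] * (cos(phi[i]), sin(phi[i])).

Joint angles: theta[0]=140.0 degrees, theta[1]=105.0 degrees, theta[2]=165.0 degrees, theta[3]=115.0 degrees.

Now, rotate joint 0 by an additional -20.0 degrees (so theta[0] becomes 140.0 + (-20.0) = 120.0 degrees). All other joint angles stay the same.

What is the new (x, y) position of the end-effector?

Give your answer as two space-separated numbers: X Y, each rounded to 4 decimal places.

Answer: -13.9632 6.9889

Derivation:
joint[0] = (0.0000, 0.0000)  (base)
link 0: phi[0] = 120 = 120 deg
  cos(120 deg) = -0.5000, sin(120 deg) = 0.8660
  joint[1] = (0.0000, 0.0000) + 5.2 * (-0.5000, 0.8660) = (0.0000 + -2.6000, 0.0000 + 4.5033) = (-2.6000, 4.5033)
link 1: phi[1] = 120 + 105 = 225 deg
  cos(225 deg) = -0.7071, sin(225 deg) = -0.7071
  joint[2] = (-2.6000, 4.5033) + 8.6 * (-0.7071, -0.7071) = (-2.6000 + -6.0811, 4.5033 + -6.0811) = (-8.6811, -1.5778)
link 2: phi[2] = 120 + 105 + 165 = 390 deg
  cos(390 deg) = 0.8660, sin(390 deg) = 0.5000
  joint[3] = (-8.6811, -1.5778) + 4.4 * (0.8660, 0.5000) = (-8.6811 + 3.8105, -1.5778 + 2.2000) = (-4.8706, 0.6222)
link 3: phi[3] = 120 + 105 + 165 + 115 = 505 deg
  cos(505 deg) = -0.8192, sin(505 deg) = 0.5736
  joint[4] = (-4.8706, 0.6222) + 11.1 * (-0.8192, 0.5736) = (-4.8706 + -9.0926, 0.6222 + 6.3667) = (-13.9632, 6.9889)
End effector: (-13.9632, 6.9889)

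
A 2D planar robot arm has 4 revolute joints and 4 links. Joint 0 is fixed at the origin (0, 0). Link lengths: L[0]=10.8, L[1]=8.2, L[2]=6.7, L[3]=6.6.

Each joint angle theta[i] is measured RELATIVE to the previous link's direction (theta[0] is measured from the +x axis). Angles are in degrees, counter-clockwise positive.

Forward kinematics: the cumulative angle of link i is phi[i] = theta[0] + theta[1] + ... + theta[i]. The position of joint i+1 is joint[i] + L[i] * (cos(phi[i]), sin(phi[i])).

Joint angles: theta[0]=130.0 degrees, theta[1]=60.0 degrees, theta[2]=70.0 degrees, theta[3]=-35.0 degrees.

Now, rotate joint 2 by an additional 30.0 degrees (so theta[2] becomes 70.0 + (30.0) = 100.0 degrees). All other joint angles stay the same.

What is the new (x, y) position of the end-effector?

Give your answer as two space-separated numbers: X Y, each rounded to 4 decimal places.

Answer: -14.4342 -5.8217

Derivation:
joint[0] = (0.0000, 0.0000)  (base)
link 0: phi[0] = 130 = 130 deg
  cos(130 deg) = -0.6428, sin(130 deg) = 0.7660
  joint[1] = (0.0000, 0.0000) + 10.8 * (-0.6428, 0.7660) = (0.0000 + -6.9421, 0.0000 + 8.2733) = (-6.9421, 8.2733)
link 1: phi[1] = 130 + 60 = 190 deg
  cos(190 deg) = -0.9848, sin(190 deg) = -0.1736
  joint[2] = (-6.9421, 8.2733) + 8.2 * (-0.9848, -0.1736) = (-6.9421 + -8.0754, 8.2733 + -1.4239) = (-15.0175, 6.8494)
link 2: phi[2] = 130 + 60 + 100 = 290 deg
  cos(290 deg) = 0.3420, sin(290 deg) = -0.9397
  joint[3] = (-15.0175, 6.8494) + 6.7 * (0.3420, -0.9397) = (-15.0175 + 2.2915, 6.8494 + -6.2959) = (-12.7260, 0.5534)
link 3: phi[3] = 130 + 60 + 100 + -35 = 255 deg
  cos(255 deg) = -0.2588, sin(255 deg) = -0.9659
  joint[4] = (-12.7260, 0.5534) + 6.6 * (-0.2588, -0.9659) = (-12.7260 + -1.7082, 0.5534 + -6.3751) = (-14.4342, -5.8217)
End effector: (-14.4342, -5.8217)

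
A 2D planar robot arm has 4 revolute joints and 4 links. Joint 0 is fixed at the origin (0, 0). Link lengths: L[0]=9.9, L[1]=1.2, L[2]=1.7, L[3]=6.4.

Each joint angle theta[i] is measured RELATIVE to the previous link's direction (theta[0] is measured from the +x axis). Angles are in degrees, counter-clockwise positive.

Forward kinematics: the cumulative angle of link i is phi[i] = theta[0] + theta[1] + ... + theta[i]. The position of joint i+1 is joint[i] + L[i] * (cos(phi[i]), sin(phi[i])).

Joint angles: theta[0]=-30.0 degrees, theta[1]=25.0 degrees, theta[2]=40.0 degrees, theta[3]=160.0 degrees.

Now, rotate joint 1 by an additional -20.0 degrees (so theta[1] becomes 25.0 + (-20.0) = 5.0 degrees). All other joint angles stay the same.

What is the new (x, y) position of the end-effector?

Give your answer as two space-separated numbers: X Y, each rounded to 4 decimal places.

Answer: 4.9276 -4.4594

Derivation:
joint[0] = (0.0000, 0.0000)  (base)
link 0: phi[0] = -30 = -30 deg
  cos(-30 deg) = 0.8660, sin(-30 deg) = -0.5000
  joint[1] = (0.0000, 0.0000) + 9.9 * (0.8660, -0.5000) = (0.0000 + 8.5737, 0.0000 + -4.9500) = (8.5737, -4.9500)
link 1: phi[1] = -30 + 5 = -25 deg
  cos(-25 deg) = 0.9063, sin(-25 deg) = -0.4226
  joint[2] = (8.5737, -4.9500) + 1.2 * (0.9063, -0.4226) = (8.5737 + 1.0876, -4.9500 + -0.5071) = (9.6612, -5.4571)
link 2: phi[2] = -30 + 5 + 40 = 15 deg
  cos(15 deg) = 0.9659, sin(15 deg) = 0.2588
  joint[3] = (9.6612, -5.4571) + 1.7 * (0.9659, 0.2588) = (9.6612 + 1.6421, -5.4571 + 0.4400) = (11.3033, -5.0171)
link 3: phi[3] = -30 + 5 + 40 + 160 = 175 deg
  cos(175 deg) = -0.9962, sin(175 deg) = 0.0872
  joint[4] = (11.3033, -5.0171) + 6.4 * (-0.9962, 0.0872) = (11.3033 + -6.3756, -5.0171 + 0.5578) = (4.9276, -4.4594)
End effector: (4.9276, -4.4594)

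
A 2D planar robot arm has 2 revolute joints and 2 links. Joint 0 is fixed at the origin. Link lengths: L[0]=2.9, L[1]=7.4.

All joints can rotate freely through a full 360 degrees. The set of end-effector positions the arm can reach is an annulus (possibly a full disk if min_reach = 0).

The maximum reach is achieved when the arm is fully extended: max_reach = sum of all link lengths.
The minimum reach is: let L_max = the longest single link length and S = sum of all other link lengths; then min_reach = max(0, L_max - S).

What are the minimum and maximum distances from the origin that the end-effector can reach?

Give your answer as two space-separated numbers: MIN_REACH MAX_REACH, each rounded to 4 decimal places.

Answer: 4.5000 10.3000

Derivation:
Link lengths: [2.9, 7.4]
max_reach = 2.9 + 7.4 = 10.3
L_max = max([2.9, 7.4]) = 7.4
S (sum of others) = 10.3 - 7.4 = 2.9
min_reach = max(0, 7.4 - 2.9) = max(0, 4.5) = 4.5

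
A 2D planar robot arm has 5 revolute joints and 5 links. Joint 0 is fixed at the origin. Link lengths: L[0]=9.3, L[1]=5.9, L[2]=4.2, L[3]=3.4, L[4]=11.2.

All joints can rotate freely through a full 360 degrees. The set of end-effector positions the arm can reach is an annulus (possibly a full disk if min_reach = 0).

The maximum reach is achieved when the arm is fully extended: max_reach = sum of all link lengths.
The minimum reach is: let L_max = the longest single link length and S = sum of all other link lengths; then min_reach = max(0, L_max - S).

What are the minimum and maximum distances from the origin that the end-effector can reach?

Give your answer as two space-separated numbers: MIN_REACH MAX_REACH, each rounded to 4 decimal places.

Link lengths: [9.3, 5.9, 4.2, 3.4, 11.2]
max_reach = 9.3 + 5.9 + 4.2 + 3.4 + 11.2 = 34
L_max = max([9.3, 5.9, 4.2, 3.4, 11.2]) = 11.2
S (sum of others) = 34 - 11.2 = 22.8
min_reach = max(0, 11.2 - 22.8) = max(0, -11.6) = 0

Answer: 0.0000 34.0000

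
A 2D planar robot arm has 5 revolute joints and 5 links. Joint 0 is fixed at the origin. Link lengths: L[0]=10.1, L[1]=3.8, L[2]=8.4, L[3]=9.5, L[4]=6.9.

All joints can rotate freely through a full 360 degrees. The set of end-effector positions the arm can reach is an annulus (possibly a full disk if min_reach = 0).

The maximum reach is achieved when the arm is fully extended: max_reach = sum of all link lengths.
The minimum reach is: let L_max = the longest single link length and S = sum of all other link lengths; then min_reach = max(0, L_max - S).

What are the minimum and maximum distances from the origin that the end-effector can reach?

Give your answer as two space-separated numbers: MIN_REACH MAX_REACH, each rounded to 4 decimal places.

Link lengths: [10.1, 3.8, 8.4, 9.5, 6.9]
max_reach = 10.1 + 3.8 + 8.4 + 9.5 + 6.9 = 38.7
L_max = max([10.1, 3.8, 8.4, 9.5, 6.9]) = 10.1
S (sum of others) = 38.7 - 10.1 = 28.6
min_reach = max(0, 10.1 - 28.6) = max(0, -18.5) = 0

Answer: 0.0000 38.7000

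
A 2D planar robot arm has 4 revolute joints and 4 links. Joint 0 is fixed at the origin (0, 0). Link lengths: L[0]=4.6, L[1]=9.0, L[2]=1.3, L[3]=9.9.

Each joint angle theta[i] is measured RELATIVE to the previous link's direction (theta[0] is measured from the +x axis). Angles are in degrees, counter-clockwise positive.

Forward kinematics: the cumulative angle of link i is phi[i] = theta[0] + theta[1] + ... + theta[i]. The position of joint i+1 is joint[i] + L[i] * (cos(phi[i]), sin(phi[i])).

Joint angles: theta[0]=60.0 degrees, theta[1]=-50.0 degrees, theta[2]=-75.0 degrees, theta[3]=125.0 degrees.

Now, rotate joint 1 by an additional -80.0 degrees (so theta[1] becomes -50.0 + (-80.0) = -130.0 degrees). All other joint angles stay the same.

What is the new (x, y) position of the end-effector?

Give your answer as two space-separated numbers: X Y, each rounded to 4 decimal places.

Answer: 13.6162 -8.6052

Derivation:
joint[0] = (0.0000, 0.0000)  (base)
link 0: phi[0] = 60 = 60 deg
  cos(60 deg) = 0.5000, sin(60 deg) = 0.8660
  joint[1] = (0.0000, 0.0000) + 4.6 * (0.5000, 0.8660) = (0.0000 + 2.3000, 0.0000 + 3.9837) = (2.3000, 3.9837)
link 1: phi[1] = 60 + -130 = -70 deg
  cos(-70 deg) = 0.3420, sin(-70 deg) = -0.9397
  joint[2] = (2.3000, 3.9837) + 9 * (0.3420, -0.9397) = (2.3000 + 3.0782, 3.9837 + -8.4572) = (5.3782, -4.4735)
link 2: phi[2] = 60 + -130 + -75 = -145 deg
  cos(-145 deg) = -0.8192, sin(-145 deg) = -0.5736
  joint[3] = (5.3782, -4.4735) + 1.3 * (-0.8192, -0.5736) = (5.3782 + -1.0649, -4.4735 + -0.7456) = (4.3133, -5.2192)
link 3: phi[3] = 60 + -130 + -75 + 125 = -20 deg
  cos(-20 deg) = 0.9397, sin(-20 deg) = -0.3420
  joint[4] = (4.3133, -5.2192) + 9.9 * (0.9397, -0.3420) = (4.3133 + 9.3030, -5.2192 + -3.3860) = (13.6162, -8.6052)
End effector: (13.6162, -8.6052)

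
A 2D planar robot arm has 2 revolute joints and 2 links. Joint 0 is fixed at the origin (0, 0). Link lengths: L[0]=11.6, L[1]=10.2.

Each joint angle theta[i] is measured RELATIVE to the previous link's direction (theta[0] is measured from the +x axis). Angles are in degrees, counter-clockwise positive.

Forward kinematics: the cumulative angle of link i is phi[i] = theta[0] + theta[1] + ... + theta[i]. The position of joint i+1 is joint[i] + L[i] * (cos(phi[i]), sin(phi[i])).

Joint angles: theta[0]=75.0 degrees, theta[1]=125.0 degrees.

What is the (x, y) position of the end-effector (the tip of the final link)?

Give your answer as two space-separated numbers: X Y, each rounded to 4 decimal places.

joint[0] = (0.0000, 0.0000)  (base)
link 0: phi[0] = 75 = 75 deg
  cos(75 deg) = 0.2588, sin(75 deg) = 0.9659
  joint[1] = (0.0000, 0.0000) + 11.6 * (0.2588, 0.9659) = (0.0000 + 3.0023, 0.0000 + 11.2047) = (3.0023, 11.2047)
link 1: phi[1] = 75 + 125 = 200 deg
  cos(200 deg) = -0.9397, sin(200 deg) = -0.3420
  joint[2] = (3.0023, 11.2047) + 10.2 * (-0.9397, -0.3420) = (3.0023 + -9.5849, 11.2047 + -3.4886) = (-6.5826, 7.7161)
End effector: (-6.5826, 7.7161)

Answer: -6.5826 7.7161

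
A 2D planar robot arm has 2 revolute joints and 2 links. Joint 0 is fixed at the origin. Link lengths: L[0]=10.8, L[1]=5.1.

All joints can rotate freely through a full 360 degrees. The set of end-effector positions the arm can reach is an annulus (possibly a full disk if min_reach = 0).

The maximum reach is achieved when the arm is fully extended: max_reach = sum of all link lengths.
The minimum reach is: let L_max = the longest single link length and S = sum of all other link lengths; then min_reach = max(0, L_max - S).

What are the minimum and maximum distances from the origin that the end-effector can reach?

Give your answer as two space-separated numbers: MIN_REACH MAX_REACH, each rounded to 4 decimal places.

Link lengths: [10.8, 5.1]
max_reach = 10.8 + 5.1 = 15.9
L_max = max([10.8, 5.1]) = 10.8
S (sum of others) = 15.9 - 10.8 = 5.1
min_reach = max(0, 10.8 - 5.1) = max(0, 5.7) = 5.7

Answer: 5.7000 15.9000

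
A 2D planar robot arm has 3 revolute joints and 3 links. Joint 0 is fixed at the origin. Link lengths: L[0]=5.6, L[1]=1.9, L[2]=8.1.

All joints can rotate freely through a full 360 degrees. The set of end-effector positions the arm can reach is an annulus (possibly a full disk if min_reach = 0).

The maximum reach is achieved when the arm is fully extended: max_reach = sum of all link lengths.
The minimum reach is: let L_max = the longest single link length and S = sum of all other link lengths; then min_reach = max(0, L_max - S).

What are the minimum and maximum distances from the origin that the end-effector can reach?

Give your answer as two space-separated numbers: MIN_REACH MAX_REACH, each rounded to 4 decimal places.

Link lengths: [5.6, 1.9, 8.1]
max_reach = 5.6 + 1.9 + 8.1 = 15.6
L_max = max([5.6, 1.9, 8.1]) = 8.1
S (sum of others) = 15.6 - 8.1 = 7.5
min_reach = max(0, 8.1 - 7.5) = max(0, 0.6) = 0.6

Answer: 0.6000 15.6000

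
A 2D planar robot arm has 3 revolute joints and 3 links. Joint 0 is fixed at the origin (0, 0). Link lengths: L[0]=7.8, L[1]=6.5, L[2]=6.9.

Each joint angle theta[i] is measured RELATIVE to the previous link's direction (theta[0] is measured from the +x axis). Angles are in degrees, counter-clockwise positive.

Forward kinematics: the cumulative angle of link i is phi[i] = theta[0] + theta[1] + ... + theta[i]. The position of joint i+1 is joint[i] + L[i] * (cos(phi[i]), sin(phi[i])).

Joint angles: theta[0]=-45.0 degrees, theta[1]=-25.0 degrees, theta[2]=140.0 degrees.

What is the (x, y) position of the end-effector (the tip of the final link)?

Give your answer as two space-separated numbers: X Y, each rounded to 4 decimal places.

Answer: 10.0985 -5.1396

Derivation:
joint[0] = (0.0000, 0.0000)  (base)
link 0: phi[0] = -45 = -45 deg
  cos(-45 deg) = 0.7071, sin(-45 deg) = -0.7071
  joint[1] = (0.0000, 0.0000) + 7.8 * (0.7071, -0.7071) = (0.0000 + 5.5154, 0.0000 + -5.5154) = (5.5154, -5.5154)
link 1: phi[1] = -45 + -25 = -70 deg
  cos(-70 deg) = 0.3420, sin(-70 deg) = -0.9397
  joint[2] = (5.5154, -5.5154) + 6.5 * (0.3420, -0.9397) = (5.5154 + 2.2231, -5.5154 + -6.1080) = (7.7386, -11.6234)
link 2: phi[2] = -45 + -25 + 140 = 70 deg
  cos(70 deg) = 0.3420, sin(70 deg) = 0.9397
  joint[3] = (7.7386, -11.6234) + 6.9 * (0.3420, 0.9397) = (7.7386 + 2.3599, -11.6234 + 6.4839) = (10.0985, -5.1396)
End effector: (10.0985, -5.1396)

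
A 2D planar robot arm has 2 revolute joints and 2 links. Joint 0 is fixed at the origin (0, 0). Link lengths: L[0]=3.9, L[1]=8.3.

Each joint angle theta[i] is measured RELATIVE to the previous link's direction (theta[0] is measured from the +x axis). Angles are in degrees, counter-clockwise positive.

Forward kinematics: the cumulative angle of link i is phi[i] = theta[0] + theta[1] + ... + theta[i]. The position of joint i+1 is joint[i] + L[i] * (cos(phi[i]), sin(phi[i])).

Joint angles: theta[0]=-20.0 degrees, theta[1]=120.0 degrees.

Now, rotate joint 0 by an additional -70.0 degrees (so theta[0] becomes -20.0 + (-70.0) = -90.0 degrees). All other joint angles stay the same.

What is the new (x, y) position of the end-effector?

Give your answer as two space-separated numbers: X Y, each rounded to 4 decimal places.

joint[0] = (0.0000, 0.0000)  (base)
link 0: phi[0] = -90 = -90 deg
  cos(-90 deg) = 0.0000, sin(-90 deg) = -1.0000
  joint[1] = (0.0000, 0.0000) + 3.9 * (0.0000, -1.0000) = (0.0000 + 0.0000, 0.0000 + -3.9000) = (0.0000, -3.9000)
link 1: phi[1] = -90 + 120 = 30 deg
  cos(30 deg) = 0.8660, sin(30 deg) = 0.5000
  joint[2] = (0.0000, -3.9000) + 8.3 * (0.8660, 0.5000) = (0.0000 + 7.1880, -3.9000 + 4.1500) = (7.1880, 0.2500)
End effector: (7.1880, 0.2500)

Answer: 7.1880 0.2500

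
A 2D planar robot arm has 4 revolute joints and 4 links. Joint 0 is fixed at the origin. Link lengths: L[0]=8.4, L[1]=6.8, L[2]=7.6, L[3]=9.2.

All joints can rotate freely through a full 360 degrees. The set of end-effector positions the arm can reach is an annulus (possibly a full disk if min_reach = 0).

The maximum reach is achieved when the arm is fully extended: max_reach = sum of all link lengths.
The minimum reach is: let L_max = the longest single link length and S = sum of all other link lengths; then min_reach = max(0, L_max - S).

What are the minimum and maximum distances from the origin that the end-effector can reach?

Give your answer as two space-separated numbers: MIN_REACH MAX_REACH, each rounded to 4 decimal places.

Answer: 0.0000 32.0000

Derivation:
Link lengths: [8.4, 6.8, 7.6, 9.2]
max_reach = 8.4 + 6.8 + 7.6 + 9.2 = 32
L_max = max([8.4, 6.8, 7.6, 9.2]) = 9.2
S (sum of others) = 32 - 9.2 = 22.8
min_reach = max(0, 9.2 - 22.8) = max(0, -13.6) = 0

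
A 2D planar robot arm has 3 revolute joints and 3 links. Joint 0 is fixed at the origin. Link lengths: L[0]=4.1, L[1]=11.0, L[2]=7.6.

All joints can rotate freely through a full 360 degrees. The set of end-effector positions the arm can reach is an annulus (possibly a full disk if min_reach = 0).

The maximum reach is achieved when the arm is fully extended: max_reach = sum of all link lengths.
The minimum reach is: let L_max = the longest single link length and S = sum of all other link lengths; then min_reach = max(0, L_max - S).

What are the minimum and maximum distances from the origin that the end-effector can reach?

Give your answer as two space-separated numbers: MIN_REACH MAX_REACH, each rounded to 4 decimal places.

Link lengths: [4.1, 11.0, 7.6]
max_reach = 4.1 + 11 + 7.6 = 22.7
L_max = max([4.1, 11.0, 7.6]) = 11
S (sum of others) = 22.7 - 11 = 11.7
min_reach = max(0, 11 - 11.7) = max(0, -0.7) = 0

Answer: 0.0000 22.7000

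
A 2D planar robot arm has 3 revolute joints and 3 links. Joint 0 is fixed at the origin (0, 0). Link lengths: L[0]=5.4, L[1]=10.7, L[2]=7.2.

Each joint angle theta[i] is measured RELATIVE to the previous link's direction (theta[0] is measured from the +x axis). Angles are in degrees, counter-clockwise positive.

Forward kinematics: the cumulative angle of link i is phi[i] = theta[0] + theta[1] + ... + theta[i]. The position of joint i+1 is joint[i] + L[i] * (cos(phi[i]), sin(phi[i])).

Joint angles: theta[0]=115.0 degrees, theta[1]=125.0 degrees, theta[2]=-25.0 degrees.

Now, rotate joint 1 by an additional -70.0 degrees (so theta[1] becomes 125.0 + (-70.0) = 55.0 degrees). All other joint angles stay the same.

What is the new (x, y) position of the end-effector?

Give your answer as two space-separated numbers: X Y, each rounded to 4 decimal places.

joint[0] = (0.0000, 0.0000)  (base)
link 0: phi[0] = 115 = 115 deg
  cos(115 deg) = -0.4226, sin(115 deg) = 0.9063
  joint[1] = (0.0000, 0.0000) + 5.4 * (-0.4226, 0.9063) = (0.0000 + -2.2821, 0.0000 + 4.8941) = (-2.2821, 4.8941)
link 1: phi[1] = 115 + 55 = 170 deg
  cos(170 deg) = -0.9848, sin(170 deg) = 0.1736
  joint[2] = (-2.2821, 4.8941) + 10.7 * (-0.9848, 0.1736) = (-2.2821 + -10.5374, 4.8941 + 1.8580) = (-12.8196, 6.7521)
link 2: phi[2] = 115 + 55 + -25 = 145 deg
  cos(145 deg) = -0.8192, sin(145 deg) = 0.5736
  joint[3] = (-12.8196, 6.7521) + 7.2 * (-0.8192, 0.5736) = (-12.8196 + -5.8979, 6.7521 + 4.1298) = (-18.7175, 10.8818)
End effector: (-18.7175, 10.8818)

Answer: -18.7175 10.8818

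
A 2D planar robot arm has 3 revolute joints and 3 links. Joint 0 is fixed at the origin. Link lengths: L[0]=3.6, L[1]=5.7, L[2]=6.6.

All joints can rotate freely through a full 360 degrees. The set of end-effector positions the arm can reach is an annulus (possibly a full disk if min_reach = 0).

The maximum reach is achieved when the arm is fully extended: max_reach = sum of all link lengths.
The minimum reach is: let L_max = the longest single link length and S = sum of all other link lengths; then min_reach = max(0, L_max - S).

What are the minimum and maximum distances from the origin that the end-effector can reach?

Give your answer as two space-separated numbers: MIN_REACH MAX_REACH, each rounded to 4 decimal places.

Answer: 0.0000 15.9000

Derivation:
Link lengths: [3.6, 5.7, 6.6]
max_reach = 3.6 + 5.7 + 6.6 = 15.9
L_max = max([3.6, 5.7, 6.6]) = 6.6
S (sum of others) = 15.9 - 6.6 = 9.3
min_reach = max(0, 6.6 - 9.3) = max(0, -2.7) = 0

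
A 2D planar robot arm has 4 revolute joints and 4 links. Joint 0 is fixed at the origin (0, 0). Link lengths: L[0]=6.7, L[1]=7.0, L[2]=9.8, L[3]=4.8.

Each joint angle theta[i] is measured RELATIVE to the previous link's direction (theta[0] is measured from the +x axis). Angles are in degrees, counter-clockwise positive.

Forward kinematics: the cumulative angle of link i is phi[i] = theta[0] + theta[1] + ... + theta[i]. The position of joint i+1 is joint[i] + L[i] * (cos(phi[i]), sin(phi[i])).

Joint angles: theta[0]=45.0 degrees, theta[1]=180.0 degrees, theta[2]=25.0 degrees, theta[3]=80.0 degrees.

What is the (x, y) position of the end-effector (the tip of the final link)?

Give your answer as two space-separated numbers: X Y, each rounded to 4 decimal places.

joint[0] = (0.0000, 0.0000)  (base)
link 0: phi[0] = 45 = 45 deg
  cos(45 deg) = 0.7071, sin(45 deg) = 0.7071
  joint[1] = (0.0000, 0.0000) + 6.7 * (0.7071, 0.7071) = (0.0000 + 4.7376, 0.0000 + 4.7376) = (4.7376, 4.7376)
link 1: phi[1] = 45 + 180 = 225 deg
  cos(225 deg) = -0.7071, sin(225 deg) = -0.7071
  joint[2] = (4.7376, 4.7376) + 7 * (-0.7071, -0.7071) = (4.7376 + -4.9497, 4.7376 + -4.9497) = (-0.2121, -0.2121)
link 2: phi[2] = 45 + 180 + 25 = 250 deg
  cos(250 deg) = -0.3420, sin(250 deg) = -0.9397
  joint[3] = (-0.2121, -0.2121) + 9.8 * (-0.3420, -0.9397) = (-0.2121 + -3.3518, -0.2121 + -9.2090) = (-3.5639, -9.4211)
link 3: phi[3] = 45 + 180 + 25 + 80 = 330 deg
  cos(330 deg) = 0.8660, sin(330 deg) = -0.5000
  joint[4] = (-3.5639, -9.4211) + 4.8 * (0.8660, -0.5000) = (-3.5639 + 4.1569, -9.4211 + -2.4000) = (0.5930, -11.8211)
End effector: (0.5930, -11.8211)

Answer: 0.5930 -11.8211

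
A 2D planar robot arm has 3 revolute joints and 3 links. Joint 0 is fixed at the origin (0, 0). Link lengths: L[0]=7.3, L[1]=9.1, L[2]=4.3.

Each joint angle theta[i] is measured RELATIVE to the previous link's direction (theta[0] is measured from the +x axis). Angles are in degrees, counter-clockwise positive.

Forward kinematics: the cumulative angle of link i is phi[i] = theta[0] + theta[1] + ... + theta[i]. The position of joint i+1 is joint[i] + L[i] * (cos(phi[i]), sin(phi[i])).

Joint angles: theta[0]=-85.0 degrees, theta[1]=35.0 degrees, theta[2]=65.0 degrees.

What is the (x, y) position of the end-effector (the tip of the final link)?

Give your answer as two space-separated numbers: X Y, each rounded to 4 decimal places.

joint[0] = (0.0000, 0.0000)  (base)
link 0: phi[0] = -85 = -85 deg
  cos(-85 deg) = 0.0872, sin(-85 deg) = -0.9962
  joint[1] = (0.0000, 0.0000) + 7.3 * (0.0872, -0.9962) = (0.0000 + 0.6362, 0.0000 + -7.2722) = (0.6362, -7.2722)
link 1: phi[1] = -85 + 35 = -50 deg
  cos(-50 deg) = 0.6428, sin(-50 deg) = -0.7660
  joint[2] = (0.6362, -7.2722) + 9.1 * (0.6428, -0.7660) = (0.6362 + 5.8494, -7.2722 + -6.9710) = (6.4856, -14.2432)
link 2: phi[2] = -85 + 35 + 65 = 15 deg
  cos(15 deg) = 0.9659, sin(15 deg) = 0.2588
  joint[3] = (6.4856, -14.2432) + 4.3 * (0.9659, 0.2588) = (6.4856 + 4.1535, -14.2432 + 1.1129) = (10.6391, -13.1303)
End effector: (10.6391, -13.1303)

Answer: 10.6391 -13.1303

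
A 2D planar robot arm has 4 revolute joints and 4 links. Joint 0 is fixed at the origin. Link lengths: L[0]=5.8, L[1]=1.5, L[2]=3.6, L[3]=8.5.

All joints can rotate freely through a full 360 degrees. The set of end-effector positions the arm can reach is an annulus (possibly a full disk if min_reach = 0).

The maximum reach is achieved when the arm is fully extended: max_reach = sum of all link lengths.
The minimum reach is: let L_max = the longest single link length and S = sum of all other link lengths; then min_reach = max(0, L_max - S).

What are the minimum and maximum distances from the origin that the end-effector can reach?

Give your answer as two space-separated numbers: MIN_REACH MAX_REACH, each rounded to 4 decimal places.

Answer: 0.0000 19.4000

Derivation:
Link lengths: [5.8, 1.5, 3.6, 8.5]
max_reach = 5.8 + 1.5 + 3.6 + 8.5 = 19.4
L_max = max([5.8, 1.5, 3.6, 8.5]) = 8.5
S (sum of others) = 19.4 - 8.5 = 10.9
min_reach = max(0, 8.5 - 10.9) = max(0, -2.4) = 0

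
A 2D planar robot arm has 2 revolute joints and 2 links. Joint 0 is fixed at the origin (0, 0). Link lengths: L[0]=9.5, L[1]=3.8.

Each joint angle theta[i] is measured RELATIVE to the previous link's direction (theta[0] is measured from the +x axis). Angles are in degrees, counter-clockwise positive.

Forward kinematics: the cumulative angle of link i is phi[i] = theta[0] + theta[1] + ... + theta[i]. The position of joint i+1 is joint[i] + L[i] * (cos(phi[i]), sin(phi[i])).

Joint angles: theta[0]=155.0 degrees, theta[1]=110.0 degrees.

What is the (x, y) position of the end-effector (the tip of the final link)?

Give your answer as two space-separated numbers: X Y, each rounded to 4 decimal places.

Answer: -8.9411 0.2293

Derivation:
joint[0] = (0.0000, 0.0000)  (base)
link 0: phi[0] = 155 = 155 deg
  cos(155 deg) = -0.9063, sin(155 deg) = 0.4226
  joint[1] = (0.0000, 0.0000) + 9.5 * (-0.9063, 0.4226) = (0.0000 + -8.6099, 0.0000 + 4.0149) = (-8.6099, 4.0149)
link 1: phi[1] = 155 + 110 = 265 deg
  cos(265 deg) = -0.0872, sin(265 deg) = -0.9962
  joint[2] = (-8.6099, 4.0149) + 3.8 * (-0.0872, -0.9962) = (-8.6099 + -0.3312, 4.0149 + -3.7855) = (-8.9411, 0.2293)
End effector: (-8.9411, 0.2293)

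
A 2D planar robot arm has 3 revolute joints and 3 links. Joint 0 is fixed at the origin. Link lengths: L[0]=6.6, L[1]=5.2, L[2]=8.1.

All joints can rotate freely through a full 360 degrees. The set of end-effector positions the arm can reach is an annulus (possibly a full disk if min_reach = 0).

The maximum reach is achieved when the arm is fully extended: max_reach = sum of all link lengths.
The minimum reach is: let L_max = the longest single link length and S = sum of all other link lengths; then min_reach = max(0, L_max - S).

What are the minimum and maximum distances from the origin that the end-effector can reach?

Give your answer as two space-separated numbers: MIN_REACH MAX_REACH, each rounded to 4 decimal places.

Answer: 0.0000 19.9000

Derivation:
Link lengths: [6.6, 5.2, 8.1]
max_reach = 6.6 + 5.2 + 8.1 = 19.9
L_max = max([6.6, 5.2, 8.1]) = 8.1
S (sum of others) = 19.9 - 8.1 = 11.8
min_reach = max(0, 8.1 - 11.8) = max(0, -3.7) = 0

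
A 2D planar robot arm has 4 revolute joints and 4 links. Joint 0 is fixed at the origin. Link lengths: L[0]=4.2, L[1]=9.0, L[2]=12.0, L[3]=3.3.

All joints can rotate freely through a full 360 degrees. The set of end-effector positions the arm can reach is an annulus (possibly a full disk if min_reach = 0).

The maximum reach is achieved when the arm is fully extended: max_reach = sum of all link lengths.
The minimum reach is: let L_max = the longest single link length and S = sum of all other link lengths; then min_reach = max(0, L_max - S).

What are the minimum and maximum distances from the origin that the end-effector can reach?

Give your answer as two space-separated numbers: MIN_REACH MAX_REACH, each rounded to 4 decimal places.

Answer: 0.0000 28.5000

Derivation:
Link lengths: [4.2, 9.0, 12.0, 3.3]
max_reach = 4.2 + 9 + 12 + 3.3 = 28.5
L_max = max([4.2, 9.0, 12.0, 3.3]) = 12
S (sum of others) = 28.5 - 12 = 16.5
min_reach = max(0, 12 - 16.5) = max(0, -4.5) = 0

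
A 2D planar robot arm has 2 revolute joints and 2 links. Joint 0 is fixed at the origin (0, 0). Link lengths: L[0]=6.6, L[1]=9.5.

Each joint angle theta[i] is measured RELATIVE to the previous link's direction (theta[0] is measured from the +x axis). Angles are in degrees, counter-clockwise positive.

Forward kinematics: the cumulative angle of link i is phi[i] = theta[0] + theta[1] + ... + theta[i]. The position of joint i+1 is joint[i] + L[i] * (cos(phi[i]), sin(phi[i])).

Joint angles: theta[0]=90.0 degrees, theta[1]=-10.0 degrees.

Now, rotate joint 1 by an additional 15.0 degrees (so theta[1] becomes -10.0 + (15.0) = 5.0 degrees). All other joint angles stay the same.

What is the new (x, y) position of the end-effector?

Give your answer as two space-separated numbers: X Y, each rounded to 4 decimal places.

joint[0] = (0.0000, 0.0000)  (base)
link 0: phi[0] = 90 = 90 deg
  cos(90 deg) = 0.0000, sin(90 deg) = 1.0000
  joint[1] = (0.0000, 0.0000) + 6.6 * (0.0000, 1.0000) = (0.0000 + 0.0000, 0.0000 + 6.6000) = (0.0000, 6.6000)
link 1: phi[1] = 90 + 5 = 95 deg
  cos(95 deg) = -0.0872, sin(95 deg) = 0.9962
  joint[2] = (0.0000, 6.6000) + 9.5 * (-0.0872, 0.9962) = (0.0000 + -0.8280, 6.6000 + 9.4638) = (-0.8280, 16.0638)
End effector: (-0.8280, 16.0638)

Answer: -0.8280 16.0638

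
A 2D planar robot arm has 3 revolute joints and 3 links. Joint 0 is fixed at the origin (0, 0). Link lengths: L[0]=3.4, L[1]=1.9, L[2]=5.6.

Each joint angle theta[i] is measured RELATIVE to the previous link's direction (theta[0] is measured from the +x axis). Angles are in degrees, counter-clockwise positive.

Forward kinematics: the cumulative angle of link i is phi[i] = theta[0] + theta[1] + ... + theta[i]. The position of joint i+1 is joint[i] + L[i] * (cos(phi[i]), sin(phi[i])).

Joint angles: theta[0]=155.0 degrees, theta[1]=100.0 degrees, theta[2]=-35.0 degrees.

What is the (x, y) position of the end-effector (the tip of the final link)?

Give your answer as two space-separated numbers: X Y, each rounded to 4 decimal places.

Answer: -7.8631 -3.9980

Derivation:
joint[0] = (0.0000, 0.0000)  (base)
link 0: phi[0] = 155 = 155 deg
  cos(155 deg) = -0.9063, sin(155 deg) = 0.4226
  joint[1] = (0.0000, 0.0000) + 3.4 * (-0.9063, 0.4226) = (0.0000 + -3.0814, 0.0000 + 1.4369) = (-3.0814, 1.4369)
link 1: phi[1] = 155 + 100 = 255 deg
  cos(255 deg) = -0.2588, sin(255 deg) = -0.9659
  joint[2] = (-3.0814, 1.4369) + 1.9 * (-0.2588, -0.9659) = (-3.0814 + -0.4918, 1.4369 + -1.8353) = (-3.5732, -0.3984)
link 2: phi[2] = 155 + 100 + -35 = 220 deg
  cos(220 deg) = -0.7660, sin(220 deg) = -0.6428
  joint[3] = (-3.5732, -0.3984) + 5.6 * (-0.7660, -0.6428) = (-3.5732 + -4.2898, -0.3984 + -3.5996) = (-7.8631, -3.9980)
End effector: (-7.8631, -3.9980)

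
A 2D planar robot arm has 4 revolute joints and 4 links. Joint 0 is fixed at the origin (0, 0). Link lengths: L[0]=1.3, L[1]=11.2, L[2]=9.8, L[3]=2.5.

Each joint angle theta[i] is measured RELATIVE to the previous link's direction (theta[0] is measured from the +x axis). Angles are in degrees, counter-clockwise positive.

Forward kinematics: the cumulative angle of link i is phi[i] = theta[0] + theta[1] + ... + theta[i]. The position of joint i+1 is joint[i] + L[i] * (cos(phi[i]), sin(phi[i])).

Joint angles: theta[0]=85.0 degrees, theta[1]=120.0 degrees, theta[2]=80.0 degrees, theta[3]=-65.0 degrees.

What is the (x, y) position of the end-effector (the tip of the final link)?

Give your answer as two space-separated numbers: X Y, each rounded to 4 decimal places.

Answer: -9.4160 -14.5113

Derivation:
joint[0] = (0.0000, 0.0000)  (base)
link 0: phi[0] = 85 = 85 deg
  cos(85 deg) = 0.0872, sin(85 deg) = 0.9962
  joint[1] = (0.0000, 0.0000) + 1.3 * (0.0872, 0.9962) = (0.0000 + 0.1133, 0.0000 + 1.2951) = (0.1133, 1.2951)
link 1: phi[1] = 85 + 120 = 205 deg
  cos(205 deg) = -0.9063, sin(205 deg) = -0.4226
  joint[2] = (0.1133, 1.2951) + 11.2 * (-0.9063, -0.4226) = (0.1133 + -10.1506, 1.2951 + -4.7333) = (-10.0373, -3.4383)
link 2: phi[2] = 85 + 120 + 80 = 285 deg
  cos(285 deg) = 0.2588, sin(285 deg) = -0.9659
  joint[3] = (-10.0373, -3.4383) + 9.8 * (0.2588, -0.9659) = (-10.0373 + 2.5364, -3.4383 + -9.4661) = (-7.5009, -12.9043)
link 3: phi[3] = 85 + 120 + 80 + -65 = 220 deg
  cos(220 deg) = -0.7660, sin(220 deg) = -0.6428
  joint[4] = (-7.5009, -12.9043) + 2.5 * (-0.7660, -0.6428) = (-7.5009 + -1.9151, -12.9043 + -1.6070) = (-9.4160, -14.5113)
End effector: (-9.4160, -14.5113)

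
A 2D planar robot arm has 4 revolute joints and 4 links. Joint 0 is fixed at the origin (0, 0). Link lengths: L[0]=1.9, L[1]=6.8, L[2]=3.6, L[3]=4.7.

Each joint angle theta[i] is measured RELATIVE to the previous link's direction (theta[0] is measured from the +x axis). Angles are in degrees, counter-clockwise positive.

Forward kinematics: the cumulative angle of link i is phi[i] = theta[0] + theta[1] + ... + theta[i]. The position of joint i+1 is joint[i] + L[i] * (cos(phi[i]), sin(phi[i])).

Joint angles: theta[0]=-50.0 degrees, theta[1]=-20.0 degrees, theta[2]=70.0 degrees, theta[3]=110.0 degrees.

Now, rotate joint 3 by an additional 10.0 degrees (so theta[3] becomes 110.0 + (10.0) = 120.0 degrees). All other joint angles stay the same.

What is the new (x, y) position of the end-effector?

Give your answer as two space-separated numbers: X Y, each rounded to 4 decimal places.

joint[0] = (0.0000, 0.0000)  (base)
link 0: phi[0] = -50 = -50 deg
  cos(-50 deg) = 0.6428, sin(-50 deg) = -0.7660
  joint[1] = (0.0000, 0.0000) + 1.9 * (0.6428, -0.7660) = (0.0000 + 1.2213, 0.0000 + -1.4555) = (1.2213, -1.4555)
link 1: phi[1] = -50 + -20 = -70 deg
  cos(-70 deg) = 0.3420, sin(-70 deg) = -0.9397
  joint[2] = (1.2213, -1.4555) + 6.8 * (0.3420, -0.9397) = (1.2213 + 2.3257, -1.4555 + -6.3899) = (3.5470, -7.8454)
link 2: phi[2] = -50 + -20 + 70 = 0 deg
  cos(0 deg) = 1.0000, sin(0 deg) = 0.0000
  joint[3] = (3.5470, -7.8454) + 3.6 * (1.0000, 0.0000) = (3.5470 + 3.6000, -7.8454 + 0.0000) = (7.1470, -7.8454)
link 3: phi[3] = -50 + -20 + 70 + 120 = 120 deg
  cos(120 deg) = -0.5000, sin(120 deg) = 0.8660
  joint[4] = (7.1470, -7.8454) + 4.7 * (-0.5000, 0.8660) = (7.1470 + -2.3500, -7.8454 + 4.0703) = (4.7970, -3.7751)
End effector: (4.7970, -3.7751)

Answer: 4.7970 -3.7751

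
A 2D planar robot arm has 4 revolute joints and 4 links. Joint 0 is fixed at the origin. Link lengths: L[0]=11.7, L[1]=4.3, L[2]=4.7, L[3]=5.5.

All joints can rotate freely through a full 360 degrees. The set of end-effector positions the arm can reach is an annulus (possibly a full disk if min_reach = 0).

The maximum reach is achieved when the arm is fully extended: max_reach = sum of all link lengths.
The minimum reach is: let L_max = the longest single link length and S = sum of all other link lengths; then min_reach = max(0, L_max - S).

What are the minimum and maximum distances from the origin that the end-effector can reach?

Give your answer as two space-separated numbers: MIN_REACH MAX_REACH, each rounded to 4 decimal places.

Link lengths: [11.7, 4.3, 4.7, 5.5]
max_reach = 11.7 + 4.3 + 4.7 + 5.5 = 26.2
L_max = max([11.7, 4.3, 4.7, 5.5]) = 11.7
S (sum of others) = 26.2 - 11.7 = 14.5
min_reach = max(0, 11.7 - 14.5) = max(0, -2.8) = 0

Answer: 0.0000 26.2000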